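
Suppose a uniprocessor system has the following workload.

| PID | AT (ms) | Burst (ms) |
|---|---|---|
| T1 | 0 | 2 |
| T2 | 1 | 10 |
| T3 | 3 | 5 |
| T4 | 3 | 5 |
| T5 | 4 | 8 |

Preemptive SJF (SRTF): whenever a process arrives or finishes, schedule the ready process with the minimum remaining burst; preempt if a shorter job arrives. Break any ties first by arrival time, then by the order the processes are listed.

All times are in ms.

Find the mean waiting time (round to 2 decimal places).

Schedule: | T1 0-2 | T2 2-3 | T3 3-8 | T4 8-13 | T5 13-21 | T2 21-30 |
Completion: T1=2  T2=30  T3=8  T4=13  T5=21
Turnaround (C−A): T1=2  T2=29  T3=5  T4=10  T5=17
Waiting times: T1=0, T2=19, T3=0, T4=5, T5=9
Average waiting = (0+19+0+5+9) / 5 = 33/5 = 6.60

6.60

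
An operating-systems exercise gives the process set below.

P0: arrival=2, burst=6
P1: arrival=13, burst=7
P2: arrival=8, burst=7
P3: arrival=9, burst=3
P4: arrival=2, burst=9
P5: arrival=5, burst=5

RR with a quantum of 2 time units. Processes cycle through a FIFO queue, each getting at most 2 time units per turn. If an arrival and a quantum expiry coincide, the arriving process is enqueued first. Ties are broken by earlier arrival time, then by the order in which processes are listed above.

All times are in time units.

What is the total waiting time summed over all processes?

Schedule: | idle 0-2 | P0 2-4 | P4 4-6 | P0 6-8 | P5 8-10 | P4 10-12 | P2 12-14 | P0 14-16 | P3 16-18 | P5 18-20 | P4 20-22 | P1 22-24 | P2 24-26 | P3 26-27 | P5 27-28 | P4 28-30 | P1 30-32 | P2 32-34 | P4 34-35 | P1 35-37 | P2 37-38 | P1 38-39 |
Completion: P0=16  P1=39  P2=38  P3=27  P4=35  P5=28
Waiting = turnaround − burst: P0=8, P1=19, P2=23, P3=15, P4=24, P5=18
Total waiting = 8 + 19 + 23 + 15 + 24 + 18 = 107

107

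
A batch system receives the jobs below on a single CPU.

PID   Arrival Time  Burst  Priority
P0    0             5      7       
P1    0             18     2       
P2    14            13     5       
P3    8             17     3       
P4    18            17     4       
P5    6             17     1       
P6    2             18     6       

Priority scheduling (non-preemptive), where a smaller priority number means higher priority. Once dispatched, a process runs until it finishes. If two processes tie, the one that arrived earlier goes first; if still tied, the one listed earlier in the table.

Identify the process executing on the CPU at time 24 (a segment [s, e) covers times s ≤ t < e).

P5

Gantt: | P1 0-18 | P5 18-35 | P3 35-52 | P4 52-69 | P2 69-82 | P6 82-100 | P0 100-105 |
Completion: P0=105  P1=18  P2=82  P3=52  P4=69  P5=35  P6=100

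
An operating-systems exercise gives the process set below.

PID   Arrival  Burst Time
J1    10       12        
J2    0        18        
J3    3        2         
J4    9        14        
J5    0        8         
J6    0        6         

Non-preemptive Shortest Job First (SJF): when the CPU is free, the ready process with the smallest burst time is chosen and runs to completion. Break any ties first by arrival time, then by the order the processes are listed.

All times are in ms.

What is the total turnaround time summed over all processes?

138

Gantt: | J6 0-6 | J3 6-8 | J5 8-16 | J1 16-28 | J4 28-42 | J2 42-60 |
Completion: J1=28  J2=60  J3=8  J4=42  J5=16  J6=6
Turnaround = completion − arrival: J1=18, J2=60, J3=5, J4=33, J5=16, J6=6
Total turnaround = 18 + 60 + 5 + 33 + 16 + 6 = 138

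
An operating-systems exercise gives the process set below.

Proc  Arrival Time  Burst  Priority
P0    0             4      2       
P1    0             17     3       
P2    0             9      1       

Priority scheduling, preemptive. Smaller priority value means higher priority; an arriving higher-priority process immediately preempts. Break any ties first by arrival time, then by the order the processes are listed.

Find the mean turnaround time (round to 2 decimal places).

Schedule: | P2 0-9 | P0 9-13 | P1 13-30 |
Completion: P0=13  P1=30  P2=9
Turnaround times: P0=13, P1=30, P2=9
Average turnaround = (13+30+9) / 3 = 52/3 = 17.33

17.33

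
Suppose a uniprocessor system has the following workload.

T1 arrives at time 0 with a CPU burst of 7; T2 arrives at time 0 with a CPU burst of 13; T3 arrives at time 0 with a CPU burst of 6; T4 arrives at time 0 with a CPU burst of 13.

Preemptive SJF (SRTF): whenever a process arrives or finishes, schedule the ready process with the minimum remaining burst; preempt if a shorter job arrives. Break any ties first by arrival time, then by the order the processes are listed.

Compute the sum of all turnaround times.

84

Gantt: | T3 0-6 | T1 6-13 | T2 13-26 | T4 26-39 |
Completion: T1=13  T2=26  T3=6  T4=39
Turnaround (C−A): T1=13  T2=26  T3=6  T4=39
Turnaround = completion − arrival: T1=13, T2=26, T3=6, T4=39
Total turnaround = 13 + 26 + 6 + 39 = 84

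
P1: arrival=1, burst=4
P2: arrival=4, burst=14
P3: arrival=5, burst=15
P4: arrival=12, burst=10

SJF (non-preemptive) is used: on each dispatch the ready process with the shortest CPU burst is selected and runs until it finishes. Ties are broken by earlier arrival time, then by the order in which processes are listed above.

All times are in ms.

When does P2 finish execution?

Timeline: | idle 0-1 | P1 1-5 | P2 5-19 | P4 19-29 | P3 29-44 |
Completion: P1=5  P2=19  P3=44  P4=29

19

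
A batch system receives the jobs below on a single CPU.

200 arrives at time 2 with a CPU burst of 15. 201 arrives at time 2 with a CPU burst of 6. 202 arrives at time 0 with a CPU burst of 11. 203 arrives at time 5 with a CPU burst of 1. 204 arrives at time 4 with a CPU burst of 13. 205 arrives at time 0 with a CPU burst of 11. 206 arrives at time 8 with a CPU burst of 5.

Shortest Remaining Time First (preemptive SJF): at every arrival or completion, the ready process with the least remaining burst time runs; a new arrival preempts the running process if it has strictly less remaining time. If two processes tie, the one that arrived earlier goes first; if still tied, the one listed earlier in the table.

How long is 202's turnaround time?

23

Timeline: | 202 0-2 | 201 2-5 | 203 5-6 | 201 6-9 | 206 9-14 | 202 14-23 | 205 23-34 | 204 34-47 | 200 47-62 |
Completion: 200=62  201=9  202=23  203=6  204=47  205=34  206=14
Turnaround (C−A): 200=60  201=7  202=23  203=1  204=43  205=34  206=6
Turnaround(202) = completion − arrival = 23 − 0 = 23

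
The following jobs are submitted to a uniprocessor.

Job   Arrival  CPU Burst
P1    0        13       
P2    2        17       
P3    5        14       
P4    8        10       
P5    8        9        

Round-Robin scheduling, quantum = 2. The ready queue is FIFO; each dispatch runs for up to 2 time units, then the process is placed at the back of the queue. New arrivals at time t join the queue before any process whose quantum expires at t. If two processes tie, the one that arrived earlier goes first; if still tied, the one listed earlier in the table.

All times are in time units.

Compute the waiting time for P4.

35

Gantt: | P1 0-2 | P2 2-4 | P1 4-6 | P2 6-8 | P3 8-10 | P1 10-12 | P4 12-14 | P5 14-16 | P2 16-18 | P3 18-20 | P1 20-22 | P4 22-24 | P5 24-26 | P2 26-28 | P3 28-30 | P1 30-32 | P4 32-34 | P5 34-36 | P2 36-38 | P3 38-40 | P1 40-42 | P4 42-44 | P5 44-46 | P2 46-48 | P3 48-50 | P1 50-51 | P4 51-53 | P5 53-54 | P2 54-56 | P3 56-58 | P2 58-60 | P3 60-62 | P2 62-63 |
Completion: P1=51  P2=63  P3=62  P4=53  P5=54
Turnaround (C−A): P1=51  P2=61  P3=57  P4=45  P5=46
Waiting(P4) = turnaround − burst = 45 − 10 = 35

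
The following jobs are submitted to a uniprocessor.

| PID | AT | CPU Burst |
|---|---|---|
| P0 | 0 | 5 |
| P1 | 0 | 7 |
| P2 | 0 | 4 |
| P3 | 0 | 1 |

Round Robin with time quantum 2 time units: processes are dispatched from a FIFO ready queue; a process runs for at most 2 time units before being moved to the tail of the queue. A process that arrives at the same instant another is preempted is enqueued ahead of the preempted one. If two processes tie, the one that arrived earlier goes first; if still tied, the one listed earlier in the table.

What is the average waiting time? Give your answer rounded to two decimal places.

8.50

Gantt: | P0 0-2 | P1 2-4 | P2 4-6 | P3 6-7 | P0 7-9 | P1 9-11 | P2 11-13 | P0 13-14 | P1 14-17 |
Completion: P0=14  P1=17  P2=13  P3=7
Turnaround (C−A): P0=14  P1=17  P2=13  P3=7
Waiting times: P0=9, P1=10, P2=9, P3=6
Average waiting = (9+10+9+6) / 4 = 34/4 = 8.50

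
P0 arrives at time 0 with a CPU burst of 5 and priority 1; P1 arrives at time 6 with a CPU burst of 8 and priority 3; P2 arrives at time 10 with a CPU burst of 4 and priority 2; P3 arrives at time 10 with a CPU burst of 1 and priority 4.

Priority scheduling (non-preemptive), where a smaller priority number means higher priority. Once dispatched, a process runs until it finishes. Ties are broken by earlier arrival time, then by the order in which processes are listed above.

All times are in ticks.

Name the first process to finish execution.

Schedule: | P0 0-5 | idle 5-6 | P1 6-14 | P2 14-18 | P3 18-19 |
Completion: P0=5  P1=14  P2=18  P3=19
Turnaround (C−A): P0=5  P1=8  P2=8  P3=9
Finish order: P0 → P1 → P2 → P3

P0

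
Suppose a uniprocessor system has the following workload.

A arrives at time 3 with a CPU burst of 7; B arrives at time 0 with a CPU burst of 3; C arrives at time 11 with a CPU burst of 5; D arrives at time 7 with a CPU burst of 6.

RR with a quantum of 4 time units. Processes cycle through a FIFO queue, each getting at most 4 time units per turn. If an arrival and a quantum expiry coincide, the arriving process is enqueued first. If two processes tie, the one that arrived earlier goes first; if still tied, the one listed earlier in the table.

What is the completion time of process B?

3

Timeline: | B 0-3 | A 3-7 | D 7-11 | A 11-14 | C 14-18 | D 18-20 | C 20-21 |
Completion: A=14  B=3  C=21  D=20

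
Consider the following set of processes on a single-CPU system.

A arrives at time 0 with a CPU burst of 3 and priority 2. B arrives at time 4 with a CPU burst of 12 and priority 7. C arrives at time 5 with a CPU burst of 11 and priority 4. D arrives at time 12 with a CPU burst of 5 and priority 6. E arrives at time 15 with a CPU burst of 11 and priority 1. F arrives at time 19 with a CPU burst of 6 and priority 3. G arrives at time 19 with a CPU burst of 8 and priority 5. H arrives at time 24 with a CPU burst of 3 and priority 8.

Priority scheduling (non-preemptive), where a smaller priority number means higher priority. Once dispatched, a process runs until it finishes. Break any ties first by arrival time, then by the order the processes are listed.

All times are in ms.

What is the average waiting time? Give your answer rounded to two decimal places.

Schedule: | A 0-3 | idle 3-4 | B 4-16 | E 16-27 | F 27-33 | C 33-44 | G 44-52 | D 52-57 | H 57-60 |
Completion: A=3  B=16  C=44  D=57  E=27  F=33  G=52  H=60
Turnaround (C−A): A=3  B=12  C=39  D=45  E=12  F=14  G=33  H=36
Waiting times: A=0, B=0, C=28, D=40, E=1, F=8, G=25, H=33
Average waiting = (0+0+28+40+1+8+25+33) / 8 = 135/8 = 16.88

16.88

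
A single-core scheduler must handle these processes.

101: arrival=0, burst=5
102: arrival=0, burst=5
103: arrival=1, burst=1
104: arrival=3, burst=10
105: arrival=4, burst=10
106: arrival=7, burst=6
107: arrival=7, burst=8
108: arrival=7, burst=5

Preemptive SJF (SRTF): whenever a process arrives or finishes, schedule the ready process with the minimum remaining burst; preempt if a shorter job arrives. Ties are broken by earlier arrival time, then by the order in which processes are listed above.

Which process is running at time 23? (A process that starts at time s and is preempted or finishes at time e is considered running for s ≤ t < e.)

107

Schedule: | 101 0-1 | 103 1-2 | 101 2-6 | 102 6-11 | 108 11-16 | 106 16-22 | 107 22-30 | 104 30-40 | 105 40-50 |
Completion: 101=6  102=11  103=2  104=40  105=50  106=22  107=30  108=16
Turnaround (C−A): 101=6  102=11  103=1  104=37  105=46  106=15  107=23  108=9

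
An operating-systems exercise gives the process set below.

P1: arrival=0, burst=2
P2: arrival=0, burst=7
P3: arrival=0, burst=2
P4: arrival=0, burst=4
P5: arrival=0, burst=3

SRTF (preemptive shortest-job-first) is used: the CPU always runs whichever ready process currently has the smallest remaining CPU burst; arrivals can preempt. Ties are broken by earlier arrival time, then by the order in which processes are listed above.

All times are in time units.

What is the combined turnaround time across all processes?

42

Gantt: | P1 0-2 | P3 2-4 | P5 4-7 | P4 7-11 | P2 11-18 |
Completion: P1=2  P2=18  P3=4  P4=11  P5=7
Turnaround = completion − arrival: P1=2, P2=18, P3=4, P4=11, P5=7
Total turnaround = 2 + 18 + 4 + 11 + 7 = 42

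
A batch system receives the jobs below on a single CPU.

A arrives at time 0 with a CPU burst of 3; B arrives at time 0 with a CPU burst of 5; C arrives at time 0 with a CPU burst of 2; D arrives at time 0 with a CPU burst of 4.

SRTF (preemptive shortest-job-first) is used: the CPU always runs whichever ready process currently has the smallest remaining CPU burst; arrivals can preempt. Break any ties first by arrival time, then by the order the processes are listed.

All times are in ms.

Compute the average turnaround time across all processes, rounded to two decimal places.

7.50

Schedule: | C 0-2 | A 2-5 | D 5-9 | B 9-14 |
Completion: A=5  B=14  C=2  D=9
Turnaround (C−A): A=5  B=14  C=2  D=9
Turnaround times: A=5, B=14, C=2, D=9
Average turnaround = (5+14+2+9) / 4 = 30/4 = 7.50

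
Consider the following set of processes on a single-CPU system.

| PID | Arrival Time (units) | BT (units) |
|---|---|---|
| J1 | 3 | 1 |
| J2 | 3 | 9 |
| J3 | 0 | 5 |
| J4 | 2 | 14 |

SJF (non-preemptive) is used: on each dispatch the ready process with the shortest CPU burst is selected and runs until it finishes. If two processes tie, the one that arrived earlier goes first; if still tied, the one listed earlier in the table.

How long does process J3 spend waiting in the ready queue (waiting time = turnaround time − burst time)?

Timeline: | J3 0-5 | J1 5-6 | J2 6-15 | J4 15-29 |
Completion: J1=6  J2=15  J3=5  J4=29
Waiting(J3) = turnaround − burst = 5 − 5 = 0

0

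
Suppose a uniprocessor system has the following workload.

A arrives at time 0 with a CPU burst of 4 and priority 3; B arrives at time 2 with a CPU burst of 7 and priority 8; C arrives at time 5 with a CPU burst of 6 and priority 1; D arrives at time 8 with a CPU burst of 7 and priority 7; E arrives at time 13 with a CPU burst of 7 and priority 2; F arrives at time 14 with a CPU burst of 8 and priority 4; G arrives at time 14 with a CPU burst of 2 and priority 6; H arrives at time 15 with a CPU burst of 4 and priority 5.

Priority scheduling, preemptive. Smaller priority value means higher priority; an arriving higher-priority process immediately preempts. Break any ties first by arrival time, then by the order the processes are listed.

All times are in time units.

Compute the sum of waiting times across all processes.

97

Gantt: | A 0-4 | B 4-5 | C 5-11 | D 11-13 | E 13-20 | F 20-28 | H 28-32 | G 32-34 | D 34-39 | B 39-45 |
Completion: A=4  B=45  C=11  D=39  E=20  F=28  G=34  H=32
Turnaround (C−A): A=4  B=43  C=6  D=31  E=7  F=14  G=20  H=17
Waiting = turnaround − burst: A=0, B=36, C=0, D=24, E=0, F=6, G=18, H=13
Total waiting = 0 + 36 + 0 + 24 + 0 + 6 + 18 + 13 = 97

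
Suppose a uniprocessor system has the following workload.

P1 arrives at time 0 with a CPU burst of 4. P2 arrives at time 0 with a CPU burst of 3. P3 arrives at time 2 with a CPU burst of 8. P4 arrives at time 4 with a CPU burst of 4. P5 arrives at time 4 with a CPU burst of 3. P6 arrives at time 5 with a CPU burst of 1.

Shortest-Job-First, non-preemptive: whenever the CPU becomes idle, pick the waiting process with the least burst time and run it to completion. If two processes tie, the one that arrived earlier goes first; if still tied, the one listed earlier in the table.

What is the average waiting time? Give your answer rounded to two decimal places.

Schedule: | P2 0-3 | P1 3-7 | P6 7-8 | P5 8-11 | P4 11-15 | P3 15-23 |
Completion: P1=7  P2=3  P3=23  P4=15  P5=11  P6=8
Turnaround (C−A): P1=7  P2=3  P3=21  P4=11  P5=7  P6=3
Waiting times: P1=3, P2=0, P3=13, P4=7, P5=4, P6=2
Average waiting = (3+0+13+7+4+2) / 6 = 29/6 = 4.83

4.83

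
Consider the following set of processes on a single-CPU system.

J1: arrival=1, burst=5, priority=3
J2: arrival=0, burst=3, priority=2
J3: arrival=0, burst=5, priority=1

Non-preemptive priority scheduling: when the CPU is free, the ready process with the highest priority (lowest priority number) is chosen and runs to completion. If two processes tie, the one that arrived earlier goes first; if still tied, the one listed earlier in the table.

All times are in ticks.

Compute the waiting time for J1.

Timeline: | J3 0-5 | J2 5-8 | J1 8-13 |
Completion: J1=13  J2=8  J3=5
Turnaround (C−A): J1=12  J2=8  J3=5
Waiting(J1) = turnaround − burst = 12 − 5 = 7

7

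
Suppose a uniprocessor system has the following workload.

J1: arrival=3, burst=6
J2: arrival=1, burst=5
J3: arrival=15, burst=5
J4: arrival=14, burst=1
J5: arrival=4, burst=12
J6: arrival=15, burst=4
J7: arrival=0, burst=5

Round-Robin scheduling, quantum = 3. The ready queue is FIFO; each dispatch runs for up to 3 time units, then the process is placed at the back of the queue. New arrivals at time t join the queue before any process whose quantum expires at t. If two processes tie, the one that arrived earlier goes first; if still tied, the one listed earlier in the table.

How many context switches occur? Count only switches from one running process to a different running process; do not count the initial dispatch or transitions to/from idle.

Schedule: | J7 0-3 | J2 3-6 | J1 6-9 | J7 9-11 | J5 11-14 | J2 14-16 | J1 16-19 | J4 19-20 | J5 20-23 | J3 23-26 | J6 26-29 | J5 29-32 | J3 32-34 | J6 34-35 | J5 35-38 |
Completion: J1=19  J2=16  J3=34  J4=20  J5=38  J6=35  J7=11

14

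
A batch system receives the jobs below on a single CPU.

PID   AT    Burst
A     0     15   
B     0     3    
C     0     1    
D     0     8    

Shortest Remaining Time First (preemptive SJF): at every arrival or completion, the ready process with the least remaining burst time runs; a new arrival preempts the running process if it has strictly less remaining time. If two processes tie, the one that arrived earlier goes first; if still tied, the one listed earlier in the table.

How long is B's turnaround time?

Timeline: | C 0-1 | B 1-4 | D 4-12 | A 12-27 |
Completion: A=27  B=4  C=1  D=12
Turnaround (C−A): A=27  B=4  C=1  D=12
Turnaround(B) = completion − arrival = 4 − 0 = 4

4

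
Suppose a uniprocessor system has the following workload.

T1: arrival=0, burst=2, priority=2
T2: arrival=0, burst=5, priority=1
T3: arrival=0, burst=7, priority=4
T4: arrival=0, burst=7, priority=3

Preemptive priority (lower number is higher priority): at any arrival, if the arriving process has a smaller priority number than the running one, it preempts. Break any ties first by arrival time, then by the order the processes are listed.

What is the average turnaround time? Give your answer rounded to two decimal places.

Timeline: | T2 0-5 | T1 5-7 | T4 7-14 | T3 14-21 |
Completion: T1=7  T2=5  T3=21  T4=14
Turnaround times: T1=7, T2=5, T3=21, T4=14
Average turnaround = (7+5+21+14) / 4 = 47/4 = 11.75

11.75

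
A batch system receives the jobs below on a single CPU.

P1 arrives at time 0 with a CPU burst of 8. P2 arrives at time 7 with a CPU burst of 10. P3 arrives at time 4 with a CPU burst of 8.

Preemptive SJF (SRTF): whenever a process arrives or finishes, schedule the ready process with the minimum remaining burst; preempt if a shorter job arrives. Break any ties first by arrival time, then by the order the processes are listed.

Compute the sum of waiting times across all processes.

13

Gantt: | P1 0-8 | P3 8-16 | P2 16-26 |
Completion: P1=8  P2=26  P3=16
Waiting = turnaround − burst: P1=0, P2=9, P3=4
Total waiting = 0 + 9 + 4 = 13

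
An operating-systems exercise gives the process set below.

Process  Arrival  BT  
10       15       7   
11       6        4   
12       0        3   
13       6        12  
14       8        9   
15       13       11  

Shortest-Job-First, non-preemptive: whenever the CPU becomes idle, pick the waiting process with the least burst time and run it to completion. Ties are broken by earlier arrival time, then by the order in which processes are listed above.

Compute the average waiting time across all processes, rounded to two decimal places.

Gantt: | 12 0-3 | idle 3-6 | 11 6-10 | 14 10-19 | 10 19-26 | 15 26-37 | 13 37-49 |
Completion: 10=26  11=10  12=3  13=49  14=19  15=37
Waiting times: 10=4, 11=0, 12=0, 13=31, 14=2, 15=13
Average waiting = (4+0+0+31+2+13) / 6 = 50/6 = 8.33

8.33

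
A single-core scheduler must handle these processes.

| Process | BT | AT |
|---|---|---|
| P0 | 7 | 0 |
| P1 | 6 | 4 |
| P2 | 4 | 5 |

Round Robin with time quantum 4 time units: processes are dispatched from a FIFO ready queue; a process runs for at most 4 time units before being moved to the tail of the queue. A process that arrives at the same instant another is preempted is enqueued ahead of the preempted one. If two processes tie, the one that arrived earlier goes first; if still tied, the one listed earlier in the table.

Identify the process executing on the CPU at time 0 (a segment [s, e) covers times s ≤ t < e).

Timeline: | P0 0-4 | P1 4-8 | P0 8-11 | P2 11-15 | P1 15-17 |
Completion: P0=11  P1=17  P2=15

P0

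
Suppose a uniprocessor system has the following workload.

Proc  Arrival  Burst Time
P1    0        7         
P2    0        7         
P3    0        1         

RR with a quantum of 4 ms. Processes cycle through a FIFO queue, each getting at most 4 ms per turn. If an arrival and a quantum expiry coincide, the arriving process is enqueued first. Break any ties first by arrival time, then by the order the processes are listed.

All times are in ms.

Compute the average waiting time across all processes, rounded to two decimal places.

7.00

Schedule: | P1 0-4 | P2 4-8 | P3 8-9 | P1 9-12 | P2 12-15 |
Completion: P1=12  P2=15  P3=9
Waiting times: P1=5, P2=8, P3=8
Average waiting = (5+8+8) / 3 = 21/3 = 7.00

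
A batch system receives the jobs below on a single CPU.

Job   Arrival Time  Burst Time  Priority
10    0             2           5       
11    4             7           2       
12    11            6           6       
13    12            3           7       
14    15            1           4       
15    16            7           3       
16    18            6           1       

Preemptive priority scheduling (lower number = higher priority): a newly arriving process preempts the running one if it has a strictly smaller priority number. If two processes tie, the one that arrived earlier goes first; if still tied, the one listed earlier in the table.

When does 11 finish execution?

11

Timeline: | 10 0-2 | idle 2-4 | 11 4-11 | 12 11-15 | 14 15-16 | 15 16-18 | 16 18-24 | 15 24-29 | 12 29-31 | 13 31-34 |
Completion: 10=2  11=11  12=31  13=34  14=16  15=29  16=24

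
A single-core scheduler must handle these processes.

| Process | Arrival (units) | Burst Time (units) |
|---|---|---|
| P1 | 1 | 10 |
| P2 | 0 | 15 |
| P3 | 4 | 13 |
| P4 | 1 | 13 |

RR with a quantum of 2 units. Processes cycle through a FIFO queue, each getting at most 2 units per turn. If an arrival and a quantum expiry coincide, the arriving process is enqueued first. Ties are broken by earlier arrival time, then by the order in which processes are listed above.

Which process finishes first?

Gantt: | P2 0-2 | P1 2-4 | P4 4-6 | P2 6-8 | P3 8-10 | P1 10-12 | P4 12-14 | P2 14-16 | P3 16-18 | P1 18-20 | P4 20-22 | P2 22-24 | P3 24-26 | P1 26-28 | P4 28-30 | P2 30-32 | P3 32-34 | P1 34-36 | P4 36-38 | P2 38-40 | P3 40-42 | P4 42-44 | P2 44-46 | P3 46-48 | P4 48-49 | P2 49-50 | P3 50-51 |
Completion: P1=36  P2=50  P3=51  P4=49
Turnaround (C−A): P1=35  P2=50  P3=47  P4=48
Finish order: P1 → P4 → P2 → P3

P1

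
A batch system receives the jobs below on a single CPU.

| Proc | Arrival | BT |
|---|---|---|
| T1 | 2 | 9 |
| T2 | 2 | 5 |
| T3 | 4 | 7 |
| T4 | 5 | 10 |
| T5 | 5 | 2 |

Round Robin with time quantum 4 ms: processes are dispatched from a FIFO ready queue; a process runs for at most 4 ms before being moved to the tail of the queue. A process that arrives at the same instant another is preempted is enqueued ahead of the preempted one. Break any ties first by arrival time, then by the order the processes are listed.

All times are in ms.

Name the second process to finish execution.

Schedule: | idle 0-2 | T1 2-6 | T2 6-10 | T3 10-14 | T4 14-18 | T5 18-20 | T1 20-24 | T2 24-25 | T3 25-28 | T4 28-32 | T1 32-33 | T4 33-35 |
Completion: T1=33  T2=25  T3=28  T4=35  T5=20
Finish order: T5 → T2 → T3 → T1 → T4

T2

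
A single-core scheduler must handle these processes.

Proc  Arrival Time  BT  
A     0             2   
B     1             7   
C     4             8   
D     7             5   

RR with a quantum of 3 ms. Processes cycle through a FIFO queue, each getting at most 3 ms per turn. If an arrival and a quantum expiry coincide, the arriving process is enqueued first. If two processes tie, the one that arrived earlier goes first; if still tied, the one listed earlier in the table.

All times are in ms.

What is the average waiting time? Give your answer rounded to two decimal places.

Timeline: | A 0-2 | B 2-5 | C 5-8 | B 8-11 | D 11-14 | C 14-17 | B 17-18 | D 18-20 | C 20-22 |
Completion: A=2  B=18  C=22  D=20
Waiting times: A=0, B=10, C=10, D=8
Average waiting = (0+10+10+8) / 4 = 28/4 = 7.00

7.00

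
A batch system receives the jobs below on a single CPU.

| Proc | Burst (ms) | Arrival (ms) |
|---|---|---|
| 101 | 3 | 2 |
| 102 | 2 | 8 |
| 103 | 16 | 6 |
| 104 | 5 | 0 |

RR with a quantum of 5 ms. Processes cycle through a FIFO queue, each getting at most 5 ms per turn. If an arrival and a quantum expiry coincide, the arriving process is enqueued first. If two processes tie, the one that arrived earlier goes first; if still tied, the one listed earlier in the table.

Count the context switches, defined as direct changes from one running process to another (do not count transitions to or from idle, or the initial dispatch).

4

Gantt: | 104 0-5 | 101 5-8 | 103 8-13 | 102 13-15 | 103 15-26 |
Completion: 101=8  102=15  103=26  104=5
Turnaround (C−A): 101=6  102=7  103=20  104=5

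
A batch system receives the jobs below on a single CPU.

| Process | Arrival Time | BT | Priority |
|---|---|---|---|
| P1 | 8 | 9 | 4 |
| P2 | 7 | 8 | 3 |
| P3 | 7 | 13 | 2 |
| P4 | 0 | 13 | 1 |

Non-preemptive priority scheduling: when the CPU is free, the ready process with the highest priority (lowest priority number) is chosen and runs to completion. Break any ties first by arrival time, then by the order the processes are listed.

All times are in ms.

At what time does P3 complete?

Schedule: | P4 0-13 | P3 13-26 | P2 26-34 | P1 34-43 |
Completion: P1=43  P2=34  P3=26  P4=13
Turnaround (C−A): P1=35  P2=27  P3=19  P4=13

26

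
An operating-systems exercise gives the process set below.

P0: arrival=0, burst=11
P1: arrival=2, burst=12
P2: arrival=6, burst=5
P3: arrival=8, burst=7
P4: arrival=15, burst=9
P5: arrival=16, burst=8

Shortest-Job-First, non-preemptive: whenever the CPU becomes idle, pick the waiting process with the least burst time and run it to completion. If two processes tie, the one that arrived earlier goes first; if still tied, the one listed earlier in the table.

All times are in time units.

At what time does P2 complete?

Gantt: | P0 0-11 | P2 11-16 | P3 16-23 | P5 23-31 | P4 31-40 | P1 40-52 |
Completion: P0=11  P1=52  P2=16  P3=23  P4=40  P5=31

16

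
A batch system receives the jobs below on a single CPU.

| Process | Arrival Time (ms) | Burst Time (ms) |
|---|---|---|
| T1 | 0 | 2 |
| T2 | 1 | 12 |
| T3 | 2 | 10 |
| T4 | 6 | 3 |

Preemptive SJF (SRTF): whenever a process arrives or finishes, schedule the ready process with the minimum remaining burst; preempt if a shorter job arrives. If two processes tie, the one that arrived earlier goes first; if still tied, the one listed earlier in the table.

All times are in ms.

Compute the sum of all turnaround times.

Timeline: | T1 0-2 | T3 2-6 | T4 6-9 | T3 9-15 | T2 15-27 |
Completion: T1=2  T2=27  T3=15  T4=9
Turnaround (C−A): T1=2  T2=26  T3=13  T4=3
Turnaround = completion − arrival: T1=2, T2=26, T3=13, T4=3
Total turnaround = 2 + 26 + 13 + 3 = 44

44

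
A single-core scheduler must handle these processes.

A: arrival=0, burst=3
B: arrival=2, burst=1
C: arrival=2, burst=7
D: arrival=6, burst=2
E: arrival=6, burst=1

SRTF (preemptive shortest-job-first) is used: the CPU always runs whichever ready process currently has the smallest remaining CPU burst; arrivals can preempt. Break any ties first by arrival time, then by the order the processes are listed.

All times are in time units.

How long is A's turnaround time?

Timeline: | A 0-3 | B 3-4 | C 4-6 | E 6-7 | D 7-9 | C 9-14 |
Completion: A=3  B=4  C=14  D=9  E=7
Turnaround(A) = completion − arrival = 3 − 0 = 3

3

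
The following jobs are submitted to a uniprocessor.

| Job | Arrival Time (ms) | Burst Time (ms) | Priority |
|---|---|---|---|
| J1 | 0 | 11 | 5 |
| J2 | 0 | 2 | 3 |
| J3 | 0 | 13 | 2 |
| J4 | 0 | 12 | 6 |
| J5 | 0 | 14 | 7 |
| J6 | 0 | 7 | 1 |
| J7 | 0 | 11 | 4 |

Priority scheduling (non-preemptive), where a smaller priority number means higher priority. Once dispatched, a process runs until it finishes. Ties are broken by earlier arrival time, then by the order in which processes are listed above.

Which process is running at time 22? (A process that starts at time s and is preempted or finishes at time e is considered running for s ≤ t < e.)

Gantt: | J6 0-7 | J3 7-20 | J2 20-22 | J7 22-33 | J1 33-44 | J4 44-56 | J5 56-70 |
Completion: J1=44  J2=22  J3=20  J4=56  J5=70  J6=7  J7=33
Turnaround (C−A): J1=44  J2=22  J3=20  J4=56  J5=70  J6=7  J7=33

J7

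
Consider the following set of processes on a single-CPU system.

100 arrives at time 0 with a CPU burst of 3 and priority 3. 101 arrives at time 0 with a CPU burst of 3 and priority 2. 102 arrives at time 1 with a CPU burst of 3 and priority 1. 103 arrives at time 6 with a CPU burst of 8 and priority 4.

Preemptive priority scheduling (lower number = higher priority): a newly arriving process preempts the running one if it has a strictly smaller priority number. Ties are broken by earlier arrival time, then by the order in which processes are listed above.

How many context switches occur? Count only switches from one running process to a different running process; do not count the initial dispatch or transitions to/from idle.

Gantt: | 101 0-1 | 102 1-4 | 101 4-6 | 100 6-9 | 103 9-17 |
Completion: 100=9  101=6  102=4  103=17
Turnaround (C−A): 100=9  101=6  102=3  103=11

4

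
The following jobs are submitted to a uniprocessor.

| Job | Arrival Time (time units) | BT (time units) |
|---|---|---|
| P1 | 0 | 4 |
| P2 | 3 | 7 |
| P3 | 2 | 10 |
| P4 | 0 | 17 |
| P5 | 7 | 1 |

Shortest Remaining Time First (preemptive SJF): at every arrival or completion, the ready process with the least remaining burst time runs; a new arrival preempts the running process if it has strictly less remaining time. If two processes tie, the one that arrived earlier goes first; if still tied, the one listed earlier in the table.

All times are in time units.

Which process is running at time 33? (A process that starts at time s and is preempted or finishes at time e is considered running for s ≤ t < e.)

Timeline: | P1 0-4 | P2 4-7 | P5 7-8 | P2 8-12 | P3 12-22 | P4 22-39 |
Completion: P1=4  P2=12  P3=22  P4=39  P5=8
Turnaround (C−A): P1=4  P2=9  P3=20  P4=39  P5=1

P4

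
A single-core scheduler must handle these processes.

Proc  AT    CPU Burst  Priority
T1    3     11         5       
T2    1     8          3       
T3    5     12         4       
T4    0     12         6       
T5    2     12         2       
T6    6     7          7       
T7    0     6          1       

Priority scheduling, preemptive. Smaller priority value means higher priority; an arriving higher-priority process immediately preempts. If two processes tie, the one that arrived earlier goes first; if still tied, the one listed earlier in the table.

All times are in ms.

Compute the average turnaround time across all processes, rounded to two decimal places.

35.57

Gantt: | T7 0-6 | T5 6-18 | T2 18-26 | T3 26-38 | T1 38-49 | T4 49-61 | T6 61-68 |
Completion: T1=49  T2=26  T3=38  T4=61  T5=18  T6=68  T7=6
Turnaround (C−A): T1=46  T2=25  T3=33  T4=61  T5=16  T6=62  T7=6
Turnaround times: T1=46, T2=25, T3=33, T4=61, T5=16, T6=62, T7=6
Average turnaround = (46+25+33+61+16+62+6) / 7 = 249/7 = 35.57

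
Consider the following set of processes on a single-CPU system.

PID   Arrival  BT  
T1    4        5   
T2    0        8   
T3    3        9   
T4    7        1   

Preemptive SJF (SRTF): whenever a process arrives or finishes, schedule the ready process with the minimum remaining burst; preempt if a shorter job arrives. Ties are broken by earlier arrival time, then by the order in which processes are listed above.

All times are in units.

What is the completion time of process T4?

9

Timeline: | T2 0-8 | T4 8-9 | T1 9-14 | T3 14-23 |
Completion: T1=14  T2=8  T3=23  T4=9
Turnaround (C−A): T1=10  T2=8  T3=20  T4=2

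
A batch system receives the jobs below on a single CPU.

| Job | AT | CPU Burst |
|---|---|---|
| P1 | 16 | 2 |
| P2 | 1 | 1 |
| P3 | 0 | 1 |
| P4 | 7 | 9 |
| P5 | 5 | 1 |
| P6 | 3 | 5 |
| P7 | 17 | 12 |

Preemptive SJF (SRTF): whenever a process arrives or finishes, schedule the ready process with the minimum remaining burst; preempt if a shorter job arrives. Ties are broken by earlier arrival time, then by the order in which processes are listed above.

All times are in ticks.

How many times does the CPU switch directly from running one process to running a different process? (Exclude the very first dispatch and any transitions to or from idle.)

6

Gantt: | P3 0-1 | P2 1-2 | idle 2-3 | P6 3-5 | P5 5-6 | P6 6-9 | P4 9-18 | P1 18-20 | P7 20-32 |
Completion: P1=20  P2=2  P3=1  P4=18  P5=6  P6=9  P7=32
Turnaround (C−A): P1=4  P2=1  P3=1  P4=11  P5=1  P6=6  P7=15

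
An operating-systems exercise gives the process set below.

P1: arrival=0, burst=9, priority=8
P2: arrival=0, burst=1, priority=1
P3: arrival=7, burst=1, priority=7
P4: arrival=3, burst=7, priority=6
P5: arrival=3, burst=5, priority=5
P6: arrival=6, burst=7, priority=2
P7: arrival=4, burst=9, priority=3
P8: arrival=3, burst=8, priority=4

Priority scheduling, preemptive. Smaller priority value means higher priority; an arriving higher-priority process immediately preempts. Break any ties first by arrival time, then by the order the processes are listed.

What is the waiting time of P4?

29

Timeline: | P2 0-1 | P1 1-3 | P8 3-4 | P7 4-6 | P6 6-13 | P7 13-20 | P8 20-27 | P5 27-32 | P4 32-39 | P3 39-40 | P1 40-47 |
Completion: P1=47  P2=1  P3=40  P4=39  P5=32  P6=13  P7=20  P8=27
Turnaround (C−A): P1=47  P2=1  P3=33  P4=36  P5=29  P6=7  P7=16  P8=24
Waiting(P4) = turnaround − burst = 36 − 7 = 29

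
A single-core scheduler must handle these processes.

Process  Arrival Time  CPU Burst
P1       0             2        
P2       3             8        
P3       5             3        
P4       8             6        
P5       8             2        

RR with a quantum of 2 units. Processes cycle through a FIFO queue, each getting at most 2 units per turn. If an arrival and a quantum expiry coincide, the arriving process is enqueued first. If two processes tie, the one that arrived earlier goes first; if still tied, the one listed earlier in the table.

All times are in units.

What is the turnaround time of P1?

2

Schedule: | P1 0-2 | idle 2-3 | P2 3-5 | P3 5-7 | P2 7-9 | P3 9-10 | P4 10-12 | P5 12-14 | P2 14-16 | P4 16-18 | P2 18-20 | P4 20-22 |
Completion: P1=2  P2=20  P3=10  P4=22  P5=14
Turnaround(P1) = completion − arrival = 2 − 0 = 2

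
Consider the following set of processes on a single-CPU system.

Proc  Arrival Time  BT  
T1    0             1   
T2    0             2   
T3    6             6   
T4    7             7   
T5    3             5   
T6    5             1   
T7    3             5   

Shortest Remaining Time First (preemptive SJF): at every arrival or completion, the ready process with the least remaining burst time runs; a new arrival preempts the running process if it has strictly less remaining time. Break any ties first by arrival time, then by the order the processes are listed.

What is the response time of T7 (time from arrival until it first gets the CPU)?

6

Gantt: | T1 0-1 | T2 1-3 | T5 3-5 | T6 5-6 | T5 6-9 | T7 9-14 | T3 14-20 | T4 20-27 |
Completion: T1=1  T2=3  T3=20  T4=27  T5=9  T6=6  T7=14
Response(T7) = first start − arrival = 9 − 3 = 6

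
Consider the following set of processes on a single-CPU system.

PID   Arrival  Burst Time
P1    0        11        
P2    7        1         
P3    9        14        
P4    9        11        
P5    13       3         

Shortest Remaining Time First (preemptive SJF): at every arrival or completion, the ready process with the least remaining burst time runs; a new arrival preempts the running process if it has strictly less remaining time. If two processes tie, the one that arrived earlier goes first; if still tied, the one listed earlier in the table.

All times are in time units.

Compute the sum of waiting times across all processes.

Timeline: | P1 0-7 | P2 7-8 | P1 8-12 | P4 12-13 | P5 13-16 | P4 16-26 | P3 26-40 |
Completion: P1=12  P2=8  P3=40  P4=26  P5=16
Turnaround (C−A): P1=12  P2=1  P3=31  P4=17  P5=3
Waiting = turnaround − burst: P1=1, P2=0, P3=17, P4=6, P5=0
Total waiting = 1 + 0 + 17 + 6 + 0 = 24

24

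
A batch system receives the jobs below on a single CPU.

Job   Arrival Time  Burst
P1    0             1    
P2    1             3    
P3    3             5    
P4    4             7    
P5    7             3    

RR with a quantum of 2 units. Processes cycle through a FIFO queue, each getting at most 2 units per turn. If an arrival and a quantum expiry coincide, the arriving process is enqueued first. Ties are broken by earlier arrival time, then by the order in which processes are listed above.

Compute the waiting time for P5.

Gantt: | P1 0-1 | P2 1-3 | P3 3-5 | P2 5-6 | P4 6-8 | P3 8-10 | P5 10-12 | P4 12-14 | P3 14-15 | P5 15-16 | P4 16-19 |
Completion: P1=1  P2=6  P3=15  P4=19  P5=16
Turnaround (C−A): P1=1  P2=5  P3=12  P4=15  P5=9
Waiting(P5) = turnaround − burst = 9 − 3 = 6

6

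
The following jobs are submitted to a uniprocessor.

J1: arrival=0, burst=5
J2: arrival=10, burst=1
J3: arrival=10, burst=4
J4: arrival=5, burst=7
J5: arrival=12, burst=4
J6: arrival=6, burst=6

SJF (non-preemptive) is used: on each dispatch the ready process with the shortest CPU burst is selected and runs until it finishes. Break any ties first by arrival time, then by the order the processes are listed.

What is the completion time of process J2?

Timeline: | J1 0-5 | J4 5-12 | J2 12-13 | J3 13-17 | J5 17-21 | J6 21-27 |
Completion: J1=5  J2=13  J3=17  J4=12  J5=21  J6=27
Turnaround (C−A): J1=5  J2=3  J3=7  J4=7  J5=9  J6=21

13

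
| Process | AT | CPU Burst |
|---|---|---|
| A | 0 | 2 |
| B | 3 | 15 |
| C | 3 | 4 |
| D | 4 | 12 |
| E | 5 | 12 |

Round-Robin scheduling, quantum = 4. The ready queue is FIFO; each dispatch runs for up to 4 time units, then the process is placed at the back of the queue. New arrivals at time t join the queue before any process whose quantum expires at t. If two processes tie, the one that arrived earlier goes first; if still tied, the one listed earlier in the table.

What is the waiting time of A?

Gantt: | A 0-2 | idle 2-3 | B 3-7 | C 7-11 | D 11-15 | E 15-19 | B 19-23 | D 23-27 | E 27-31 | B 31-35 | D 35-39 | E 39-43 | B 43-46 |
Completion: A=2  B=46  C=11  D=39  E=43
Turnaround (C−A): A=2  B=43  C=8  D=35  E=38
Waiting(A) = turnaround − burst = 2 − 2 = 0

0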